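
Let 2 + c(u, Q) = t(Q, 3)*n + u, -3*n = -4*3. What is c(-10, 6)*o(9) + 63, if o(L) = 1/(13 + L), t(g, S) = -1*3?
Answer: 681/11 ≈ 61.909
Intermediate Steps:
t(g, S) = -3
n = 4 (n = -(-4)*3/3 = -1/3*(-12) = 4)
c(u, Q) = -14 + u (c(u, Q) = -2 + (-3*4 + u) = -2 + (-12 + u) = -14 + u)
c(-10, 6)*o(9) + 63 = (-14 - 10)/(13 + 9) + 63 = -24/22 + 63 = -24*1/22 + 63 = -12/11 + 63 = 681/11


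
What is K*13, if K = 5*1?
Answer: 65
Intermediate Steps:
K = 5
K*13 = 5*13 = 65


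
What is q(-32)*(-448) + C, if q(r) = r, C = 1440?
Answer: 15776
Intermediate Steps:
q(-32)*(-448) + C = -32*(-448) + 1440 = 14336 + 1440 = 15776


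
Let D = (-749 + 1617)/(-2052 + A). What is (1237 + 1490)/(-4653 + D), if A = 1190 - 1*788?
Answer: -2249775/3839159 ≈ -0.58601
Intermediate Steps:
A = 402 (A = 1190 - 788 = 402)
D = -434/825 (D = (-749 + 1617)/(-2052 + 402) = 868/(-1650) = 868*(-1/1650) = -434/825 ≈ -0.52606)
(1237 + 1490)/(-4653 + D) = (1237 + 1490)/(-4653 - 434/825) = 2727/(-3839159/825) = 2727*(-825/3839159) = -2249775/3839159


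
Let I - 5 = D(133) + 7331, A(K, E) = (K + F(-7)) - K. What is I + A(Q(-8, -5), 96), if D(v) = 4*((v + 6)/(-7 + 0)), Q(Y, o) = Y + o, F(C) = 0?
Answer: 50796/7 ≈ 7256.6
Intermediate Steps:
D(v) = -24/7 - 4*v/7 (D(v) = 4*((6 + v)/(-7)) = 4*((6 + v)*(-⅐)) = 4*(-6/7 - v/7) = -24/7 - 4*v/7)
A(K, E) = 0 (A(K, E) = (K + 0) - K = K - K = 0)
I = 50796/7 (I = 5 + ((-24/7 - 4/7*133) + 7331) = 5 + ((-24/7 - 76) + 7331) = 5 + (-556/7 + 7331) = 5 + 50761/7 = 50796/7 ≈ 7256.6)
I + A(Q(-8, -5), 96) = 50796/7 + 0 = 50796/7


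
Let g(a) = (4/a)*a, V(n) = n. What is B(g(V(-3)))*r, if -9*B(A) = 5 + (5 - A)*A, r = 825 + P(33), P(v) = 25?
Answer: -850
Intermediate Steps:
r = 850 (r = 825 + 25 = 850)
g(a) = 4
B(A) = -5/9 - A*(5 - A)/9 (B(A) = -(5 + (5 - A)*A)/9 = -(5 + A*(5 - A))/9 = -5/9 - A*(5 - A)/9)
B(g(V(-3)))*r = (-5/9 - 5/9*4 + (⅑)*4²)*850 = (-5/9 - 20/9 + (⅑)*16)*850 = (-5/9 - 20/9 + 16/9)*850 = -1*850 = -850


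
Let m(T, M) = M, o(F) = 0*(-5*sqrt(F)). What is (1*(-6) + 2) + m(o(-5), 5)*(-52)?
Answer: -264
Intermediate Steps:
o(F) = 0
(1*(-6) + 2) + m(o(-5), 5)*(-52) = (1*(-6) + 2) + 5*(-52) = (-6 + 2) - 260 = -4 - 260 = -264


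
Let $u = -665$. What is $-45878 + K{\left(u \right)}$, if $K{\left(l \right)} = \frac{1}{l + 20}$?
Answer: $- \frac{29591311}{645} \approx -45878.0$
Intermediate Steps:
$K{\left(l \right)} = \frac{1}{20 + l}$
$-45878 + K{\left(u \right)} = -45878 + \frac{1}{20 - 665} = -45878 + \frac{1}{-645} = -45878 - \frac{1}{645} = - \frac{29591311}{645}$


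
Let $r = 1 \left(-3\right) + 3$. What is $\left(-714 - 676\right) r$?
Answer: $0$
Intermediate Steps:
$r = 0$ ($r = -3 + 3 = 0$)
$\left(-714 - 676\right) r = \left(-714 - 676\right) 0 = \left(-1390\right) 0 = 0$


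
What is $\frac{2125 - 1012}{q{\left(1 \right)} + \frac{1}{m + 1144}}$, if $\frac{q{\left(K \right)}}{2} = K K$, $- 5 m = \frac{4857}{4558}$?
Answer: $\frac{9670821013}{17385532} \approx 556.26$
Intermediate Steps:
$m = - \frac{4857}{22790}$ ($m = - \frac{4857 \cdot \frac{1}{4558}}{5} = \left(- \frac{1}{5}\right) \frac{4857}{4558} = - \frac{4857}{22790} \approx -0.21312$)
$q{\left(K \right)} = 2 K^{2}$ ($q{\left(K \right)} = 2 K K = 2 K^{2}$)
$\frac{2125 - 1012}{q{\left(1 \right)} + \frac{1}{m + 1144}} = \frac{2125 - 1012}{2 \cdot 1^{2} + \frac{1}{- \frac{4857}{22790} + 1144}} = \frac{1113}{2 \cdot 1 + \frac{1}{\frac{26066903}{22790}}} = \frac{1113}{2 + \frac{22790}{26066903}} = \frac{1113}{\frac{52156596}{26066903}} = 1113 \cdot \frac{26066903}{52156596} = \frac{9670821013}{17385532}$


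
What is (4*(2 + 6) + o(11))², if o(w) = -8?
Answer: 576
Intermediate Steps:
(4*(2 + 6) + o(11))² = (4*(2 + 6) - 8)² = (4*8 - 8)² = (32 - 8)² = 24² = 576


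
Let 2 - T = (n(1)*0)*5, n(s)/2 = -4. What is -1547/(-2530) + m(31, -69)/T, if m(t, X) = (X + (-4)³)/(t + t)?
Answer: -72331/156860 ≈ -0.46112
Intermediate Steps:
n(s) = -8 (n(s) = 2*(-4) = -8)
T = 2 (T = 2 - (-8*0)*5 = 2 - 0*5 = 2 - 1*0 = 2 + 0 = 2)
m(t, X) = (-64 + X)/(2*t) (m(t, X) = (X - 64)/((2*t)) = (-64 + X)*(1/(2*t)) = (-64 + X)/(2*t))
-1547/(-2530) + m(31, -69)/T = -1547/(-2530) + ((½)*(-64 - 69)/31)/2 = -1547*(-1/2530) + ((½)*(1/31)*(-133))*(½) = 1547/2530 - 133/62*½ = 1547/2530 - 133/124 = -72331/156860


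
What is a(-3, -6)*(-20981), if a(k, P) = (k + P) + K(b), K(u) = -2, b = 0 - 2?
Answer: 230791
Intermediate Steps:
b = -2
a(k, P) = -2 + P + k (a(k, P) = (k + P) - 2 = (P + k) - 2 = -2 + P + k)
a(-3, -6)*(-20981) = (-2 - 6 - 3)*(-20981) = -11*(-20981) = 230791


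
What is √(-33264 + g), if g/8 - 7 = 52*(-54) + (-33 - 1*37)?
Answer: 6*I*√1562 ≈ 237.13*I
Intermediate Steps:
g = -22968 (g = 56 + 8*(52*(-54) + (-33 - 1*37)) = 56 + 8*(-2808 + (-33 - 37)) = 56 + 8*(-2808 - 70) = 56 + 8*(-2878) = 56 - 23024 = -22968)
√(-33264 + g) = √(-33264 - 22968) = √(-56232) = 6*I*√1562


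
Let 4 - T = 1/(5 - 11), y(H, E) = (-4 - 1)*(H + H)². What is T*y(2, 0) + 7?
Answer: -979/3 ≈ -326.33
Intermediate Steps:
y(H, E) = -20*H² (y(H, E) = -5*4*H² = -20*H²)
T = 25/6 (T = 4 - 1/(5 - 11) = 4 - 1/(-6) = 4 - 1*(-⅙) = 4 + ⅙ = 25/6 ≈ 4.1667)
T*y(2, 0) + 7 = 25*(-20*2²)/6 + 7 = 25*(-20*4)/6 + 7 = (25/6)*(-80) + 7 = -1000/3 + 7 = -979/3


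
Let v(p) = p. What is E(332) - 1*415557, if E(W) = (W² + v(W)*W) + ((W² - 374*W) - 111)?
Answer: -209164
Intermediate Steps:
E(W) = -111 - 374*W + 3*W² (E(W) = (W² + W*W) + ((W² - 374*W) - 111) = (W² + W²) + (-111 + W² - 374*W) = 2*W² + (-111 + W² - 374*W) = -111 - 374*W + 3*W²)
E(332) - 1*415557 = (-111 - 374*332 + 3*332²) - 1*415557 = (-111 - 124168 + 3*110224) - 415557 = (-111 - 124168 + 330672) - 415557 = 206393 - 415557 = -209164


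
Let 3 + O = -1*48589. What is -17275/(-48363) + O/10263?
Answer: -724253857/165449823 ≈ -4.3775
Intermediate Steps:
O = -48592 (O = -3 - 1*48589 = -3 - 48589 = -48592)
-17275/(-48363) + O/10263 = -17275/(-48363) - 48592/10263 = -17275*(-1/48363) - 48592*1/10263 = 17275/48363 - 48592/10263 = -724253857/165449823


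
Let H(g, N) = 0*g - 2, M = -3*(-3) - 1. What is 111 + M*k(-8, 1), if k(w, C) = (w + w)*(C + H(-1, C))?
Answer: 239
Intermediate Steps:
M = 8 (M = 9 - 1 = 8)
H(g, N) = -2 (H(g, N) = 0 - 2 = -2)
k(w, C) = 2*w*(-2 + C) (k(w, C) = (w + w)*(C - 2) = (2*w)*(-2 + C) = 2*w*(-2 + C))
111 + M*k(-8, 1) = 111 + 8*(2*(-8)*(-2 + 1)) = 111 + 8*(2*(-8)*(-1)) = 111 + 8*16 = 111 + 128 = 239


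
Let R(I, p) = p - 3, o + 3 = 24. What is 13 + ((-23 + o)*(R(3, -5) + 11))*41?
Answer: -233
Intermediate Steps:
o = 21 (o = -3 + 24 = 21)
R(I, p) = -3 + p
13 + ((-23 + o)*(R(3, -5) + 11))*41 = 13 + ((-23 + 21)*((-3 - 5) + 11))*41 = 13 - 2*(-8 + 11)*41 = 13 - 2*3*41 = 13 - 6*41 = 13 - 246 = -233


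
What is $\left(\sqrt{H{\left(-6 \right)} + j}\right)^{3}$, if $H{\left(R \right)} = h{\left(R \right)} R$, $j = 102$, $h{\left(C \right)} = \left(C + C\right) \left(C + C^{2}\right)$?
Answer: $2262 \sqrt{2262} \approx 1.0758 \cdot 10^{5}$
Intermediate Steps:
$h{\left(C \right)} = 2 C \left(C + C^{2}\right)$
$H{\left(R \right)} = 2 R^{3} \left(1 + R\right)$ ($H{\left(R \right)} = 2 R^{2} \left(1 + R\right) R = 2 R^{3} \left(1 + R\right)$)
$\left(\sqrt{H{\left(-6 \right)} + j}\right)^{3} = \left(\sqrt{2 \left(-6\right)^{3} \left(1 - 6\right) + 102}\right)^{3} = \left(\sqrt{2 \left(-216\right) \left(-5\right) + 102}\right)^{3} = \left(\sqrt{2160 + 102}\right)^{3} = \left(\sqrt{2262}\right)^{3} = 2262 \sqrt{2262}$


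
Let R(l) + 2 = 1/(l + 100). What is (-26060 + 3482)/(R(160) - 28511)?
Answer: 5870280/7413379 ≈ 0.79185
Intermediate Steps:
R(l) = -2 + 1/(100 + l) (R(l) = -2 + 1/(l + 100) = -2 + 1/(100 + l))
(-26060 + 3482)/(R(160) - 28511) = (-26060 + 3482)/((-199 - 2*160)/(100 + 160) - 28511) = -22578/((-199 - 320)/260 - 28511) = -22578/((1/260)*(-519) - 28511) = -22578/(-519/260 - 28511) = -22578/(-7413379/260) = -22578*(-260/7413379) = 5870280/7413379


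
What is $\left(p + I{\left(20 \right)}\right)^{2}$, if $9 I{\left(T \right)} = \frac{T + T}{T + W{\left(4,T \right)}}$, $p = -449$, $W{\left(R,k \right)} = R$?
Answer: $\frac{146845924}{729} \approx 2.0143 \cdot 10^{5}$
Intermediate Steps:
$I{\left(T \right)} = \frac{2 T}{9 \left(4 + T\right)}$ ($I{\left(T \right)} = \frac{\left(T + T\right) \frac{1}{T + 4}}{9} = \frac{2 T \frac{1}{4 + T}}{9} = \frac{2 T}{9 \left(4 + T\right)}$)
$\left(p + I{\left(20 \right)}\right)^{2} = \left(-449 + \frac{2}{9} \cdot 20 \frac{1}{4 + 20}\right)^{2} = \left(-449 + \frac{2}{9} \cdot 20 \cdot \frac{1}{24}\right)^{2} = \left(-449 + \frac{5}{27}\right)^{2} = \left(- \frac{12118}{27}\right)^{2} = \frac{146845924}{729}$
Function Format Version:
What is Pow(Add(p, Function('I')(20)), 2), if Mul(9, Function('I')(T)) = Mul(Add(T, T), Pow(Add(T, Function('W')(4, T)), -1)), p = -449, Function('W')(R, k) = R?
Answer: Rational(146845924, 729) ≈ 2.0143e+5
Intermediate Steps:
Function('I')(T) = Mul(Rational(2, 9), T, Pow(Add(4, T), -1)) (Function('I')(T) = Mul(Rational(1, 9), Mul(Add(T, T), Pow(Add(T, 4), -1))) = Mul(Rational(1, 9), Mul(Mul(2, T), Pow(Add(4, T), -1))) = Mul(Rational(1, 9), Mul(2, T, Pow(Add(4, T), -1))) = Mul(Rational(2, 9), T, Pow(Add(4, T), -1)))
Pow(Add(p, Function('I')(20)), 2) = Pow(Add(-449, Mul(Rational(2, 9), 20, Pow(Add(4, 20), -1))), 2) = Pow(Add(-449, Mul(Rational(2, 9), 20, Pow(24, -1))), 2) = Pow(Add(-449, Mul(Rational(2, 9), 20, Rational(1, 24))), 2) = Pow(Add(-449, Rational(5, 27)), 2) = Pow(Rational(-12118, 27), 2) = Rational(146845924, 729)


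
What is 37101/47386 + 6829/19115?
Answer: 1032784609/905783390 ≈ 1.1402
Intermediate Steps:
37101/47386 + 6829/19115 = 1032784609/905783390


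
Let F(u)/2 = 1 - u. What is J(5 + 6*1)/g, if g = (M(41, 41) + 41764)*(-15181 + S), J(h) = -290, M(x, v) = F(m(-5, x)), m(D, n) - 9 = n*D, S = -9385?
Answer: 145/517826714 ≈ 2.8002e-7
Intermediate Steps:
m(D, n) = 9 + D*n (m(D, n) = 9 + n*D = 9 + D*n)
F(u) = 2 - 2*u (F(u) = 2*(1 - u) = 2 - 2*u)
M(x, v) = -16 + 10*x (M(x, v) = 2 - 2*(9 - 5*x) = 2 + (-18 + 10*x) = -16 + 10*x)
g = -1035653428 (g = ((-16 + 10*41) + 41764)*(-15181 - 9385) = ((-16 + 410) + 41764)*(-24566) = (394 + 41764)*(-24566) = 42158*(-24566) = -1035653428)
J(5 + 6*1)/g = -290/(-1035653428) = -290*(-1/1035653428) = 145/517826714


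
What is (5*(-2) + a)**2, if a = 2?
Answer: 64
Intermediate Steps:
(5*(-2) + a)**2 = (5*(-2) + 2)**2 = (-10 + 2)**2 = (-8)**2 = 64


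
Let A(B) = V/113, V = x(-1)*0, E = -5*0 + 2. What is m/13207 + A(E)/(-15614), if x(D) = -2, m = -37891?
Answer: -37891/13207 ≈ -2.8690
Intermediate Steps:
E = 2 (E = 0 + 2 = 2)
V = 0 (V = -2*0 = 0)
A(B) = 0 (A(B) = 0/113 = 0*(1/113) = 0)
m/13207 + A(E)/(-15614) = -37891/13207 + 0/(-15614) = -37891*1/13207 + 0*(-1/15614) = -37891/13207 + 0 = -37891/13207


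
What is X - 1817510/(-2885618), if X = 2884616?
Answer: 4161950835099/1442809 ≈ 2.8846e+6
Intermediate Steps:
X - 1817510/(-2885618) = 2884616 - 1817510/(-2885618) = 2884616 - 1817510*(-1)/2885618 = 2884616 - 1*(-908755/1442809) = 2884616 + 908755/1442809 = 4161950835099/1442809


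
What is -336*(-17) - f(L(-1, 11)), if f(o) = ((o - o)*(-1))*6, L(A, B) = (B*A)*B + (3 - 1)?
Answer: 5712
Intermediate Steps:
L(A, B) = 2 + A*B² (L(A, B) = (A*B)*B + 2 = A*B² + 2 = 2 + A*B²)
f(o) = 0 (f(o) = (0*(-1))*6 = 0*6 = 0)
-336*(-17) - f(L(-1, 11)) = -336*(-17) - 1*0 = 5712 + 0 = 5712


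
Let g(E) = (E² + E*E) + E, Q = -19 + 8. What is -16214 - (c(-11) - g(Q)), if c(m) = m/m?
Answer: -15984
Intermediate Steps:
Q = -11
g(E) = E + 2*E² (g(E) = (E² + E²) + E = 2*E² + E = E + 2*E²)
c(m) = 1
-16214 - (c(-11) - g(Q)) = -16214 - (1 - (-11)*(1 + 2*(-11))) = -16214 - (1 - (-11)*(1 - 22)) = -16214 - (1 - (-11)*(-21)) = -16214 - (1 - 1*231) = -16214 - (1 - 231) = -16214 - 1*(-230) = -16214 + 230 = -15984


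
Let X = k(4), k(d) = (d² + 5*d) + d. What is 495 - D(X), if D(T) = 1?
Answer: 494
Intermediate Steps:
k(d) = d² + 6*d
X = 40 (X = 4*(6 + 4) = 4*10 = 40)
495 - D(X) = 495 - 1*1 = 495 - 1 = 494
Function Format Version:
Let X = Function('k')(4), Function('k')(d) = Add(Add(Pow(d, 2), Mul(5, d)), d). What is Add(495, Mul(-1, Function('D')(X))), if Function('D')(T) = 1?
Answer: 494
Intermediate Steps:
Function('k')(d) = Add(Pow(d, 2), Mul(6, d))
X = 40 (X = Mul(4, Add(6, 4)) = Mul(4, 10) = 40)
Add(495, Mul(-1, Function('D')(X))) = Add(495, Mul(-1, 1)) = Add(495, -1) = 494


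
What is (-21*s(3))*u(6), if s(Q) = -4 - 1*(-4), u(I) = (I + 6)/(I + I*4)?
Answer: 0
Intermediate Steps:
u(I) = (6 + I)/(5*I) (u(I) = (6 + I)/(I + 4*I) = (6 + I)/((5*I)) = (6 + I)*(1/(5*I)) = (6 + I)/(5*I))
s(Q) = 0 (s(Q) = -4 + 4 = 0)
(-21*s(3))*u(6) = (-21*0)*((⅕)*(6 + 6)/6) = 0*((⅕)*(⅙)*12) = 0*(⅖) = 0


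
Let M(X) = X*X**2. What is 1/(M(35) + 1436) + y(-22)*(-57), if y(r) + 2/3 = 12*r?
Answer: 668475747/44311 ≈ 15086.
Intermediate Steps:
M(X) = X**3
y(r) = -2/3 + 12*r
1/(M(35) + 1436) + y(-22)*(-57) = 1/(35**3 + 1436) + (-2/3 + 12*(-22))*(-57) = 1/(42875 + 1436) + (-2/3 - 264)*(-57) = 1/44311 - 794/3*(-57) = 1/44311 + 15086 = 668475747/44311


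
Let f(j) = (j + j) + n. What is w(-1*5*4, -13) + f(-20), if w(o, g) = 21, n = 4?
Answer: -15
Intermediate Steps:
f(j) = 4 + 2*j (f(j) = (j + j) + 4 = 2*j + 4 = 4 + 2*j)
w(-1*5*4, -13) + f(-20) = 21 + (4 + 2*(-20)) = 21 + (4 - 40) = 21 - 36 = -15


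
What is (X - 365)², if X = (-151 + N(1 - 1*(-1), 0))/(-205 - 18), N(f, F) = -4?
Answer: 6599937600/49729 ≈ 1.3272e+5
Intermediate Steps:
X = 155/223 (X = (-151 - 4)/(-205 - 18) = -155/(-223) = -155*(-1/223) = 155/223 ≈ 0.69507)
(X - 365)² = (155/223 - 365)² = (-81240/223)² = 6599937600/49729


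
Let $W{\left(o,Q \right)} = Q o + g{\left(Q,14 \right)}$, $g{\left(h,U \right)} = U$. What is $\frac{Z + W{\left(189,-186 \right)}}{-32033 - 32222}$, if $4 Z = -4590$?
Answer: $\frac{14515}{25702} \approx 0.56474$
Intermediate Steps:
$Z = - \frac{2295}{2}$ ($Z = \frac{1}{4} \left(-4590\right) = - \frac{2295}{2} \approx -1147.5$)
$W{\left(o,Q \right)} = 14 + Q o$ ($W{\left(o,Q \right)} = Q o + 14 = 14 + Q o$)
$\frac{Z + W{\left(189,-186 \right)}}{-32033 - 32222} = \frac{- \frac{2295}{2} + \left(14 - 35154\right)}{-32033 - 32222} = \frac{- \frac{2295}{2} + \left(14 - 35154\right)}{-64255} = \left(- \frac{2295}{2} - 35140\right) \left(- \frac{1}{64255}\right) = \left(- \frac{72575}{2}\right) \left(- \frac{1}{64255}\right) = \frac{14515}{25702}$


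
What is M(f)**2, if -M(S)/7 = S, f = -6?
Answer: 1764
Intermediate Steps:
M(S) = -7*S
M(f)**2 = (-7*(-6))**2 = 42**2 = 1764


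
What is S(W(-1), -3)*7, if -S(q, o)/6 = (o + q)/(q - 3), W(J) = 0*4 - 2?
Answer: -42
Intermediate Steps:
W(J) = -2 (W(J) = 0 - 2 = -2)
S(q, o) = -6*(o + q)/(-3 + q) (S(q, o) = -6*(o + q)/(q - 3) = -6*(o + q)/(-3 + q))
S(W(-1), -3)*7 = (6*(-1*(-3) - 1*(-2))/(-3 - 2))*7 = (6*(3 + 2)/(-5))*7 = (6*(-⅕)*5)*7 = -6*7 = -42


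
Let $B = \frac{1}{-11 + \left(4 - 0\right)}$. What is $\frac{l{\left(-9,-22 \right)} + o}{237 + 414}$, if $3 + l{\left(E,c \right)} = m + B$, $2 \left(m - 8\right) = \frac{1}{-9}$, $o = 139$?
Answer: $\frac{18119}{82026} \approx 0.22089$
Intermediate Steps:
$B = - \frac{1}{7}$ ($B = \frac{1}{-11 + \left(4 + 0\right)} = \frac{1}{-11 + 4} = \frac{1}{-7} = - \frac{1}{7} \approx -0.14286$)
$m = \frac{143}{18}$ ($m = 8 + \frac{1}{2 \left(-9\right)} = 8 + \frac{1}{2} \left(- \frac{1}{9}\right) = 8 - \frac{1}{18} = \frac{143}{18} \approx 7.9444$)
$l{\left(E,c \right)} = \frac{605}{126}$ ($l{\left(E,c \right)} = -3 + \left(\frac{143}{18} - \frac{1}{7}\right) = -3 + \frac{983}{126} = \frac{605}{126}$)
$\frac{l{\left(-9,-22 \right)} + o}{237 + 414} = \frac{\frac{605}{126} + 139}{237 + 414} = \frac{18119}{126 \cdot 651} = \frac{18119}{126} \cdot \frac{1}{651} = \frac{18119}{82026}$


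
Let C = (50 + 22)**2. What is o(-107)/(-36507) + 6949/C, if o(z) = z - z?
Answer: 6949/5184 ≈ 1.3405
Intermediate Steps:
C = 5184 (C = 72**2 = 5184)
o(z) = 0
o(-107)/(-36507) + 6949/C = 0/(-36507) + 6949/5184 = 0*(-1/36507) + 6949*(1/5184) = 0 + 6949/5184 = 6949/5184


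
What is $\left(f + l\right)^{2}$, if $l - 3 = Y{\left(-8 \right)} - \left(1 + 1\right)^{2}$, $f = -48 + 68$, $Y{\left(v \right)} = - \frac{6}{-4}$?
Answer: $\frac{1681}{4} \approx 420.25$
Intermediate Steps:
$Y{\left(v \right)} = \frac{3}{2}$ ($Y{\left(v \right)} = \left(-6\right) \left(- \frac{1}{4}\right) = \frac{3}{2}$)
$f = 20$
$l = \frac{1}{2}$ ($l = 3 + \left(\frac{3}{2} - \left(1 + 1\right)^{2}\right) = 3 + \left(\frac{3}{2} - 2^{2}\right) = 3 + \left(\frac{3}{2} - 4\right) = 3 - \frac{5}{2} = \frac{1}{2} \approx 0.5$)
$\left(f + l\right)^{2} = \left(20 + \frac{1}{2}\right)^{2} = \left(\frac{41}{2}\right)^{2} = \frac{1681}{4}$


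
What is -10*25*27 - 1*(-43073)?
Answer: 36323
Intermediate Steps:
-10*25*27 - 1*(-43073) = -250*27 + 43073 = -6750 + 43073 = 36323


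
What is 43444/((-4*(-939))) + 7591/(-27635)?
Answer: 293015786/25949265 ≈ 11.292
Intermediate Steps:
43444/((-4*(-939))) + 7591/(-27635) = 43444/3756 + 7591*(-1/27635) = 43444*(1/3756) - 7591/27635 = 10861/939 - 7591/27635 = 293015786/25949265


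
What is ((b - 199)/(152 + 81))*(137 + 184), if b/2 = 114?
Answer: 9309/233 ≈ 39.953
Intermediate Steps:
b = 228 (b = 2*114 = 228)
((b - 199)/(152 + 81))*(137 + 184) = ((228 - 199)/(152 + 81))*(137 + 184) = (29/233)*321 = 9309/233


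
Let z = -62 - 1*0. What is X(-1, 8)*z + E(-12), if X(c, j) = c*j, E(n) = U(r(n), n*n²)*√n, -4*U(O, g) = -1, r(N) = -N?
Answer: 496 + I*√3/2 ≈ 496.0 + 0.86602*I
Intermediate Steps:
U(O, g) = ¼ (U(O, g) = -¼*(-1) = ¼)
z = -62 (z = -62 + 0 = -62)
E(n) = √n/4
X(-1, 8)*z + E(-12) = -1*8*(-62) + √(-12)/4 = -8*(-62) + (2*I*√3)/4 = 496 + I*√3/2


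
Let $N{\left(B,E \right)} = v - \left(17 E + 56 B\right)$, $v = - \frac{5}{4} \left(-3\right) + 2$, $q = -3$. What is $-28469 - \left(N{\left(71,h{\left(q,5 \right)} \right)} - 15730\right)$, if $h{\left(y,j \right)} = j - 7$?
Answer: $- \frac{35211}{4} \approx -8802.8$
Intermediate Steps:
$v = \frac{23}{4}$ ($v = \left(-5\right) \frac{1}{4} \left(-3\right) + 2 = \left(- \frac{5}{4}\right) \left(-3\right) + 2 = \frac{15}{4} + 2 = \frac{23}{4} \approx 5.75$)
$h{\left(y,j \right)} = -7 + j$
$N{\left(B,E \right)} = \frac{23}{4} - 56 B - 17 E$ ($N{\left(B,E \right)} = \frac{23}{4} - \left(17 E + 56 B\right) = \frac{23}{4} - 56 B - 17 E$)
$-28469 - \left(N{\left(71,h{\left(q,5 \right)} \right)} - 15730\right) = -28469 - \left(\left(\frac{23}{4} - 3976 - 17 \left(-7 + 5\right)\right) - 15730\right) = -28469 - \left(\left(\frac{23}{4} - 3976 - -34\right) - 15730\right) = -28469 - \left(\left(\frac{23}{4} - 3976 + 34\right) - 15730\right) = -28469 - \left(- \frac{15745}{4} - 15730\right) = -28469 - - \frac{78665}{4} = -28469 + \frac{78665}{4} = - \frac{35211}{4}$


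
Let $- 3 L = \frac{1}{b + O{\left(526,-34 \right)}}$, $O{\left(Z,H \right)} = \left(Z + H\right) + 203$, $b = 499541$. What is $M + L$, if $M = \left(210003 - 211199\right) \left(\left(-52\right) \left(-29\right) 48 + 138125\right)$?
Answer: $- \frac{377831398284913}{1500708} \approx -2.5177 \cdot 10^{8}$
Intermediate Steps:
$O{\left(Z,H \right)} = 203 + H + Z$ ($O{\left(Z,H \right)} = \left(H + Z\right) + 203 = 203 + H + Z$)
$M = -251768764$ ($M = - 1196 \left(1508 \cdot 48 + 138125\right) = - 1196 \left(72384 + 138125\right) = \left(-1196\right) 210509 = -251768764$)
$L = - \frac{1}{1500708}$ ($L = - \frac{1}{3 \left(499541 + \left(203 - 34 + 526\right)\right)} = - \frac{1}{3 \left(499541 + 695\right)} = - \frac{1}{3 \cdot 500236} = \left(- \frac{1}{3}\right) \frac{1}{500236} = - \frac{1}{1500708} \approx -6.6635 \cdot 10^{-7}$)
$M + L = -251768764 - \frac{1}{1500708} = - \frac{377831398284913}{1500708}$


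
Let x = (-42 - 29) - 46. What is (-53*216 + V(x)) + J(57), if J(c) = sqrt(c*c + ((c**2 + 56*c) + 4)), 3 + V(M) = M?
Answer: -11568 + sqrt(9694) ≈ -11470.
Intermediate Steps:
x = -117 (x = -71 - 46 = -117)
V(M) = -3 + M
J(c) = sqrt(4 + 2*c**2 + 56*c) (J(c) = sqrt(c**2 + (4 + c**2 + 56*c)) = sqrt(4 + 2*c**2 + 56*c))
(-53*216 + V(x)) + J(57) = (-53*216 + (-3 - 117)) + sqrt(4 + 2*57**2 + 56*57) = (-11448 - 120) + sqrt(4 + 2*3249 + 3192) = -11568 + sqrt(4 + 6498 + 3192) = -11568 + sqrt(9694)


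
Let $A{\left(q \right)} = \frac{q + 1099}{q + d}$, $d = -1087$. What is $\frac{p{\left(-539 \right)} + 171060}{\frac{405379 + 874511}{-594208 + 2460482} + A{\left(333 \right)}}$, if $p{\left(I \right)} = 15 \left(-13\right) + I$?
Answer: $- \frac{59919434733574}{426866827} \approx -1.4037 \cdot 10^{5}$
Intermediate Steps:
$p{\left(I \right)} = -195 + I$
$A{\left(q \right)} = \frac{1099 + q}{-1087 + q}$ ($A{\left(q \right)} = \frac{q + 1099}{q - 1087} = \frac{1099 + q}{-1087 + q}$)
$\frac{p{\left(-539 \right)} + 171060}{\frac{405379 + 874511}{-594208 + 2460482} + A{\left(333 \right)}} = \frac{\left(-195 - 539\right) + 171060}{\frac{405379 + 874511}{-594208 + 2460482} + \frac{1099 + 333}{-1087 + 333}} = \frac{-734 + 171060}{\frac{1279890}{1866274} + \frac{1}{-754} \cdot 1432} = \frac{170326}{1279890 \cdot \frac{1}{1866274} - \frac{716}{377}} = \frac{170326}{\frac{639945}{933137} - \frac{716}{377}} = \frac{170326}{- \frac{426866827}{351792649}} = 170326 \left(- \frac{351792649}{426866827}\right) = - \frac{59919434733574}{426866827}$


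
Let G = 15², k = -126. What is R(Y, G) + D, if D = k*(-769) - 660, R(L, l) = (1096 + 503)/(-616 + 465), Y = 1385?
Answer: 14529735/151 ≈ 96223.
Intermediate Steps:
G = 225
R(L, l) = -1599/151 (R(L, l) = 1599/(-151) = 1599*(-1/151) = -1599/151)
D = 96234 (D = -126*(-769) - 660 = 96894 - 660 = 96234)
R(Y, G) + D = -1599/151 + 96234 = 14529735/151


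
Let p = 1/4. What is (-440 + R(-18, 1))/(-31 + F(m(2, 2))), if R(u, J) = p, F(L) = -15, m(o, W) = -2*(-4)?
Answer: 1759/184 ≈ 9.5598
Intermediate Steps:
m(o, W) = 8
p = ¼ ≈ 0.25000
R(u, J) = ¼
(-440 + R(-18, 1))/(-31 + F(m(2, 2))) = (-440 + ¼)/(-31 - 15) = -1759/4/(-46) = -1759/4*(-1/46) = 1759/184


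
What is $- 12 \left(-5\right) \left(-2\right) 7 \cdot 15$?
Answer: $-12600$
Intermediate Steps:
$- 12 \left(-5\right) \left(-2\right) 7 \cdot 15 = - 12 \cdot 10 \cdot 7 \cdot 15 = \left(-12\right) 70 \cdot 15 = \left(-840\right) 15 = -12600$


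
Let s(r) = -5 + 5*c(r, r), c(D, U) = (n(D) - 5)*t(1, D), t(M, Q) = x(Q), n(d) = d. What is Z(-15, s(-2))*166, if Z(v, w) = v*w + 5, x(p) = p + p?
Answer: -335320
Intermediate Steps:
x(p) = 2*p
t(M, Q) = 2*Q
c(D, U) = 2*D*(-5 + D) (c(D, U) = (D - 5)*(2*D) = (-5 + D)*(2*D) = 2*D*(-5 + D))
s(r) = -5 + 10*r*(-5 + r) (s(r) = -5 + 5*(2*r*(-5 + r)) = -5 + 10*r*(-5 + r))
Z(v, w) = 5 + v*w
Z(-15, s(-2))*166 = (5 - 15*(-5 + 10*(-2)*(-5 - 2)))*166 = (5 - 15*(-5 + 10*(-2)*(-7)))*166 = (5 - 15*(-5 + 140))*166 = (5 - 15*135)*166 = (5 - 2025)*166 = -2020*166 = -335320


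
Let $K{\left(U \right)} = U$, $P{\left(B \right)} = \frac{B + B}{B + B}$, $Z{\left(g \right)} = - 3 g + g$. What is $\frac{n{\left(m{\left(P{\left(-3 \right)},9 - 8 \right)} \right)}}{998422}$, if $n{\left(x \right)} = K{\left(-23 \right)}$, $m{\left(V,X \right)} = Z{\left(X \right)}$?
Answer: $- \frac{23}{998422} \approx -2.3036 \cdot 10^{-5}$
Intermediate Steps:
$Z{\left(g \right)} = - 2 g$
$P{\left(B \right)} = 1$ ($P{\left(B \right)} = \frac{2 B}{2 B} = 2 B \frac{1}{2 B} = 1$)
$m{\left(V,X \right)} = - 2 X$
$n{\left(x \right)} = -23$
$\frac{n{\left(m{\left(P{\left(-3 \right)},9 - 8 \right)} \right)}}{998422} = - \frac{23}{998422}$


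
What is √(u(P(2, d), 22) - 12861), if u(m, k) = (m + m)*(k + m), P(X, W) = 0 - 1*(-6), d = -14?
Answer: 5*I*√501 ≈ 111.92*I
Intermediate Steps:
P(X, W) = 6 (P(X, W) = 0 + 6 = 6)
u(m, k) = 2*m*(k + m) (u(m, k) = (2*m)*(k + m) = 2*m*(k + m))
√(u(P(2, d), 22) - 12861) = √(2*6*(22 + 6) - 12861) = √(2*6*28 - 12861) = √(336 - 12861) = √(-12525) = 5*I*√501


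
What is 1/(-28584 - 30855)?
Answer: -1/59439 ≈ -1.6824e-5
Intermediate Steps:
1/(-28584 - 30855) = 1/(-59439) = -1/59439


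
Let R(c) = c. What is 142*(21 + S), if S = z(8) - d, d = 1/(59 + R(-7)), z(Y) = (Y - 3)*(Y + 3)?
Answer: 280521/26 ≈ 10789.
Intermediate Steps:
z(Y) = (-3 + Y)*(3 + Y)
d = 1/52 (d = 1/(59 - 7) = 1/52 ≈ 0.019231)
S = 2859/52 (S = (-9 + 8**2) - 1*1/52 = (-9 + 64) - 1/52 = 55 - 1/52 = 2859/52 ≈ 54.981)
142*(21 + S) = 142*(21 + 2859/52) = 142*(3951/52) = 280521/26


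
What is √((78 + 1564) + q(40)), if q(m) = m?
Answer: 29*√2 ≈ 41.012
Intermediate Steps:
√((78 + 1564) + q(40)) = √((78 + 1564) + 40) = √(1642 + 40) = √1682 = 29*√2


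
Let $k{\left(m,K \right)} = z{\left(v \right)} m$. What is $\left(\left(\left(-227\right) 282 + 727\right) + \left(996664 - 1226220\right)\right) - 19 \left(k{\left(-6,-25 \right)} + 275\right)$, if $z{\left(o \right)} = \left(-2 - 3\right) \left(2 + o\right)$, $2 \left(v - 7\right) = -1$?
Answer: $-302913$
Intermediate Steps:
$v = \frac{13}{2}$ ($v = 7 + \frac{1}{2} \left(-1\right) = 7 - \frac{1}{2} = \frac{13}{2} \approx 6.5$)
$z{\left(o \right)} = -10 - 5 o$ ($z{\left(o \right)} = - 5 \left(2 + o\right) = -10 - 5 o$)
$k{\left(m,K \right)} = - \frac{85 m}{2}$ ($k{\left(m,K \right)} = \left(-10 - \frac{65}{2}\right) m = - \frac{85 m}{2}$)
$\left(\left(\left(-227\right) 282 + 727\right) + \left(996664 - 1226220\right)\right) - 19 \left(k{\left(-6,-25 \right)} + 275\right) = \left(\left(\left(-227\right) 282 + 727\right) + \left(996664 - 1226220\right)\right) - 19 \left(\left(- \frac{85}{2}\right) \left(-6\right) + 275\right) = \left(\left(-64014 + 727\right) - 229556\right) - 19 \left(255 + 275\right) = \left(-63287 - 229556\right) - 10070 = -292843 - 10070 = -302913$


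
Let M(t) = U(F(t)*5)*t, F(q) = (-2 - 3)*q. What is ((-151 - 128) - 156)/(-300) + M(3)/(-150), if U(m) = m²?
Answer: -2221/20 ≈ -111.05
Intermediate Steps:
F(q) = -5*q
M(t) = 625*t³ (M(t) = (-5*t*5)²*t = (-25*t)²*t = (625*t²)*t = 625*t³)
((-151 - 128) - 156)/(-300) + M(3)/(-150) = ((-151 - 128) - 156)/(-300) + (625*3³)/(-150) = (-279 - 156)*(-1/300) + (625*27)*(-1/150) = -435*(-1/300) + 16875*(-1/150) = 29/20 - 225/2 = -2221/20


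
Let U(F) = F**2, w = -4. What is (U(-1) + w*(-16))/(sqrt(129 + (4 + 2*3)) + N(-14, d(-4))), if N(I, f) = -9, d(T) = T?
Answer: 585/58 + 65*sqrt(139)/58 ≈ 23.299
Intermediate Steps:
(U(-1) + w*(-16))/(sqrt(129 + (4 + 2*3)) + N(-14, d(-4))) = ((-1)**2 - 4*(-16))/(sqrt(129 + (4 + 2*3)) - 9) = (1 + 64)/(sqrt(129 + (4 + 6)) - 9) = 65/(sqrt(129 + 10) - 9) = 65/(sqrt(139) - 9) = 65/(-9 + sqrt(139))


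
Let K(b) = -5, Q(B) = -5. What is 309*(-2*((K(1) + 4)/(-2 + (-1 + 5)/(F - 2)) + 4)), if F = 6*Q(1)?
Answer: -46968/17 ≈ -2762.8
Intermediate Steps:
F = -30 (F = 6*(-5) = -30)
309*(-2*((K(1) + 4)/(-2 + (-1 + 5)/(F - 2)) + 4)) = 309*(-2*((-5 + 4)/(-2 + (-1 + 5)/(-30 - 2)) + 4)) = 309*(-2*(-1/(-2 + 4/(-32)) + 4)) = 309*(-2*(-1/(-2 + 4*(-1/32)) + 4)) = 309*(-2*(-1/(-2 - 1/8) + 4)) = 309*(-2*(-1/(-17/8) + 4)) = 309*(-2*(-1*(-8/17) + 4)) = 309*(-2*(8/17 + 4)) = 309*(-2*76/17) = 309*(-152/17) = -46968/17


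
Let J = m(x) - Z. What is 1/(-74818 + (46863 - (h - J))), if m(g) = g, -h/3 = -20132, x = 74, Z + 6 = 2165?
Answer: -1/90436 ≈ -1.1058e-5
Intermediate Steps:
Z = 2159 (Z = -6 + 2165 = 2159)
h = 60396 (h = -3*(-20132) = 60396)
J = -2085 (J = 74 - 1*2159 = 74 - 2159 = -2085)
1/(-74818 + (46863 - (h - J))) = 1/(-74818 + (46863 - (60396 - 1*(-2085)))) = 1/(-74818 + (46863 - (60396 + 2085))) = 1/(-74818 + (46863 - 1*62481)) = 1/(-74818 + (46863 - 62481)) = 1/(-74818 - 15618) = 1/(-90436) = -1/90436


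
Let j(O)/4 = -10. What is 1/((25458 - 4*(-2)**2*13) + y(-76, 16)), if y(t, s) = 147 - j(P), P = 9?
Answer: 1/25437 ≈ 3.9313e-5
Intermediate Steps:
j(O) = -40 (j(O) = 4*(-10) = -40)
y(t, s) = 187 (y(t, s) = 147 - 1*(-40) = 147 + 40 = 187)
1/((25458 - 4*(-2)**2*13) + y(-76, 16)) = 1/((25458 - 4*(-2)**2*13) + 187) = 1/((25458 - 4*4*13) + 187) = 1/((25458 - 16*13) + 187) = 1/((25458 - 1*208) + 187) = 1/((25458 - 208) + 187) = 1/(25250 + 187) = 1/25437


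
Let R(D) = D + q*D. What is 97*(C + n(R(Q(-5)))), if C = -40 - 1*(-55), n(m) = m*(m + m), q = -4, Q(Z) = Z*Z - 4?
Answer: 771441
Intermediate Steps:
Q(Z) = -4 + Z**2 (Q(Z) = Z**2 - 4 = -4 + Z**2)
R(D) = -3*D (R(D) = D - 4*D = -3*D)
n(m) = 2*m**2 (n(m) = m*(2*m) = 2*m**2)
C = 15 (C = -40 + 55 = 15)
97*(C + n(R(Q(-5)))) = 97*(15 + 2*(-3*(-4 + (-5)**2))**2) = 97*(15 + 2*(-3*(-4 + 25))**2) = 97*(15 + 2*(-3*21)**2) = 97*(15 + 2*(-63)**2) = 97*(15 + 2*3969) = 97*(15 + 7938) = 97*7953 = 771441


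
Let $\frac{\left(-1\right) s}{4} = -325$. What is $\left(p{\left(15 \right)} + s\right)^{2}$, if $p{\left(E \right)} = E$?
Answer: $1729225$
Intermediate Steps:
$s = 1300$ ($s = \left(-4\right) \left(-325\right) = 1300$)
$\left(p{\left(15 \right)} + s\right)^{2} = \left(15 + 1300\right)^{2} = 1315^{2} = 1729225$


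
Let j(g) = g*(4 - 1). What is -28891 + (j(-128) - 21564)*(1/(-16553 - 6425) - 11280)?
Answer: 2844039334435/11489 ≈ 2.4754e+8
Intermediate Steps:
j(g) = 3*g (j(g) = g*3 = 3*g)
-28891 + (j(-128) - 21564)*(1/(-16553 - 6425) - 11280) = -28891 + (3*(-128) - 21564)*(1/(-16553 - 6425) - 11280) = -28891 + (-384 - 21564)*(1/(-22978) - 11280) = -28891 - 21948*(-1/22978 - 11280) = -28891 - 21948*(-259191841/22978) = -28891 + 2844371263134/11489 = 2844039334435/11489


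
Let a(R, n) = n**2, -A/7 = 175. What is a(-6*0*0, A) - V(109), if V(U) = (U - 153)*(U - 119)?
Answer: 1500185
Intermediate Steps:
A = -1225 (A = -7*175 = -1225)
V(U) = (-153 + U)*(-119 + U)
a(-6*0*0, A) - V(109) = (-1225)**2 - (18207 + 109**2 - 272*109) = 1500625 - (18207 + 11881 - 29648) = 1500625 - 1*440 = 1500625 - 440 = 1500185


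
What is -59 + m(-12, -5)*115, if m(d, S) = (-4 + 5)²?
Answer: 56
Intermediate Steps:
m(d, S) = 1 (m(d, S) = 1² = 1)
-59 + m(-12, -5)*115 = -59 + 1*115 = -59 + 115 = 56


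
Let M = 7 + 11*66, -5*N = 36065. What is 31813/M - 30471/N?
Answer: 251802412/5287129 ≈ 47.626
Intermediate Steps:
N = -7213 (N = -1/5*36065 = -7213)
M = 733 (M = 7 + 726 = 733)
31813/M - 30471/N = 31813/733 - 30471/(-7213) = 31813*(1/733) - 30471*(-1/7213) = 31813/733 + 30471/7213 = 251802412/5287129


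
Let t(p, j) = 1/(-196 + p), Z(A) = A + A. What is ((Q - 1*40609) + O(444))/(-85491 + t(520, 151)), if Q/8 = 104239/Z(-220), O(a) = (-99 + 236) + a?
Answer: 747072396/1523449565 ≈ 0.49038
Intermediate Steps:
Z(A) = 2*A
O(a) = 137 + a
Q = -104239/55 (Q = 8*(104239/((2*(-220)))) = 8*(104239/(-440)) = 8*(104239*(-1/440)) = 8*(-104239/440) = -104239/55 ≈ -1895.3)
((Q - 1*40609) + O(444))/(-85491 + t(520, 151)) = ((-104239/55 - 1*40609) + (137 + 444))/(-85491 + 1/(-196 + 520)) = ((-104239/55 - 40609) + 581)/(-85491 + 1/324) = (-2337734/55 + 581)/(-85491 + 1/324) = -2305779/(55*(-27699083/324)) = -2305779/55*(-324/27699083) = 747072396/1523449565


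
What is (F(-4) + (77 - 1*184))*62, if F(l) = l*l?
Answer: -5642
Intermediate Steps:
F(l) = l**2
(F(-4) + (77 - 1*184))*62 = ((-4)**2 + (77 - 1*184))*62 = (16 + (77 - 184))*62 = (16 - 107)*62 = -91*62 = -5642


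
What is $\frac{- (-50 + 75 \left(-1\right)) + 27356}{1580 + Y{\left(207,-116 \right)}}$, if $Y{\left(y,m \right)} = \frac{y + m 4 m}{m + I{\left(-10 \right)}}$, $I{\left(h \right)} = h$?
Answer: $\frac{3462606}{145049} \approx 23.872$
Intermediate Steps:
$Y{\left(y,m \right)} = \frac{y + 4 m^{2}}{-10 + m}$ ($Y{\left(y,m \right)} = \frac{y + m 4 m}{m - 10} = \frac{y + 4 m m}{-10 + m} = \frac{y + 4 m^{2}}{-10 + m}$)
$\frac{- (-50 + 75 \left(-1\right)) + 27356}{1580 + Y{\left(207,-116 \right)}} = \frac{- (-50 + 75 \left(-1\right)) + 27356}{1580 + \frac{207 + 4 \left(-116\right)^{2}}{-10 - 116}} = \frac{- (-50 - 75) + 27356}{1580 + \frac{207 + 4 \cdot 13456}{-126}} = \frac{\left(-1\right) \left(-125\right) + 27356}{1580 - \frac{207 + 53824}{126}} = \frac{125 + 27356}{1580 - \frac{54031}{126}} = \frac{27481}{1580 - \frac{54031}{126}} = \frac{27481}{\frac{145049}{126}} = 27481 \cdot \frac{126}{145049} = \frac{3462606}{145049}$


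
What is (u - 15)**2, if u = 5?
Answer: 100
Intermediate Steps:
(u - 15)**2 = (5 - 15)**2 = (-10)**2 = 100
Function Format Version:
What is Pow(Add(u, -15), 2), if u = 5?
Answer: 100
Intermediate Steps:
Pow(Add(u, -15), 2) = Pow(Add(5, -15), 2) = Pow(-10, 2) = 100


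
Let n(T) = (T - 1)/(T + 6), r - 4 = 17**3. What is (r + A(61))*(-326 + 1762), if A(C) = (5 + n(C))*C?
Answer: 507674824/67 ≈ 7.5772e+6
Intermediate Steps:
r = 4917 (r = 4 + 17**3 = 4 + 4913 = 4917)
n(T) = (-1 + T)/(6 + T)
A(C) = C*(5 + (-1 + C)/(6 + C)) (A(C) = (5 + (-1 + C)/(6 + C))*C = C*(5 + (-1 + C)/(6 + C)))
(r + A(61))*(-326 + 1762) = (4917 + 61*(29 + 6*61)/(6 + 61))*(-326 + 1762) = (4917 + 61*(29 + 366)/67)*1436 = (4917 + 61*(1/67)*395)*1436 = (4917 + 24095/67)*1436 = (353534/67)*1436 = 507674824/67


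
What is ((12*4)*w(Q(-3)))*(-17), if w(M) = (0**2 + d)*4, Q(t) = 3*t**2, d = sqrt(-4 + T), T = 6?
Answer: -3264*sqrt(2) ≈ -4616.0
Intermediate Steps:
d = sqrt(2) (d = sqrt(-4 + 6) = sqrt(2) ≈ 1.4142)
w(M) = 4*sqrt(2) (w(M) = (0**2 + sqrt(2))*4 = (0 + sqrt(2))*4 = sqrt(2)*4 = 4*sqrt(2))
((12*4)*w(Q(-3)))*(-17) = ((12*4)*(4*sqrt(2)))*(-17) = (48*(4*sqrt(2)))*(-17) = (192*sqrt(2))*(-17) = -3264*sqrt(2)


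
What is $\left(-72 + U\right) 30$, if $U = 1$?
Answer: $-2130$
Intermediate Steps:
$\left(-72 + U\right) 30 = \left(-72 + 1\right) 30 = \left(-71\right) 30 = -2130$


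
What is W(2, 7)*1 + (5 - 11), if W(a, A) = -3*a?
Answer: -12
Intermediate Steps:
W(2, 7)*1 + (5 - 11) = -3*2*1 + (5 - 11) = -6*1 - 6 = -6 - 6 = -12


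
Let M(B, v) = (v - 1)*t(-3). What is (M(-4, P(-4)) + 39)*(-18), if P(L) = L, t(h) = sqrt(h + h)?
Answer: -702 + 90*I*sqrt(6) ≈ -702.0 + 220.45*I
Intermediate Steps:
t(h) = sqrt(2)*sqrt(h) (t(h) = sqrt(2*h) = sqrt(2)*sqrt(h))
M(B, v) = I*sqrt(6)*(-1 + v) (M(B, v) = (v - 1)*(sqrt(2)*sqrt(-3)) = (-1 + v)*(sqrt(2)*(I*sqrt(3))) = (-1 + v)*(I*sqrt(6)) = I*sqrt(6)*(-1 + v))
(M(-4, P(-4)) + 39)*(-18) = (I*sqrt(6)*(-1 - 4) + 39)*(-18) = (I*sqrt(6)*(-5) + 39)*(-18) = (-5*I*sqrt(6) + 39)*(-18) = (39 - 5*I*sqrt(6))*(-18) = -702 + 90*I*sqrt(6)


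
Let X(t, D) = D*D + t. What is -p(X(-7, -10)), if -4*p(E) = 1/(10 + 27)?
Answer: 1/148 ≈ 0.0067568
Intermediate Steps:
X(t, D) = t + D² (X(t, D) = D² + t = t + D²)
p(E) = -1/148 (p(E) = -1/(4*(10 + 27)) = -¼/37 = -¼*1/37 = -1/148)
-p(X(-7, -10)) = -1*(-1/148) = 1/148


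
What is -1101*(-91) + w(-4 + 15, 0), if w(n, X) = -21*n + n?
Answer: 99971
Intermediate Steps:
w(n, X) = -20*n
-1101*(-91) + w(-4 + 15, 0) = -1101*(-91) - 20*(-4 + 15) = 100191 - 20*11 = 100191 - 220 = 99971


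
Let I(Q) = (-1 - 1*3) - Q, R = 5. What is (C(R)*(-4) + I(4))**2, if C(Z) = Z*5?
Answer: 11664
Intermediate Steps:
I(Q) = -4 - Q (I(Q) = (-1 - 3) - Q = -4 - Q)
C(Z) = 5*Z
(C(R)*(-4) + I(4))**2 = ((5*5)*(-4) + (-4 - 1*4))**2 = (25*(-4) + (-4 - 4))**2 = (-100 - 8)**2 = (-108)**2 = 11664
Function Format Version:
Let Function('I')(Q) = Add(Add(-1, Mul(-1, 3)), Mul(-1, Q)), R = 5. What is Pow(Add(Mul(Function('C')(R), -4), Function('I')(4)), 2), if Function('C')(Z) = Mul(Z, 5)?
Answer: 11664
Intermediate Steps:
Function('I')(Q) = Add(-4, Mul(-1, Q)) (Function('I')(Q) = Add(Add(-1, -3), Mul(-1, Q)) = Add(-4, Mul(-1, Q)))
Function('C')(Z) = Mul(5, Z)
Pow(Add(Mul(Function('C')(R), -4), Function('I')(4)), 2) = Pow(Add(Mul(Mul(5, 5), -4), Add(-4, Mul(-1, 4))), 2) = Pow(Add(Mul(25, -4), Add(-4, -4)), 2) = Pow(Add(-100, -8), 2) = Pow(-108, 2) = 11664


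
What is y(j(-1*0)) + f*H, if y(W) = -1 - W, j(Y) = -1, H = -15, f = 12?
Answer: -180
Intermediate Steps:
y(j(-1*0)) + f*H = (-1 - 1*(-1)) + 12*(-15) = (-1 + 1) - 180 = 0 - 180 = -180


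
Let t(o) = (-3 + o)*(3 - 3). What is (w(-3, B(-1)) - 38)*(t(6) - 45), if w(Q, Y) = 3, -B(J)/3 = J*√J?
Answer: 1575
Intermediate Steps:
t(o) = 0 (t(o) = (-3 + o)*0 = 0)
B(J) = -3*J^(3/2) (B(J) = -3*J*√J = -3*J^(3/2))
(w(-3, B(-1)) - 38)*(t(6) - 45) = (3 - 38)*(0 - 45) = -35*(-45) = 1575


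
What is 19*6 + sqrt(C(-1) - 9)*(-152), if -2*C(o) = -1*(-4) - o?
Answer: 114 - 76*I*sqrt(46) ≈ 114.0 - 515.46*I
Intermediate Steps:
C(o) = -2 + o/2 (C(o) = -(-1*(-4) - o)/2 = -(4 - o)/2 = -2 + o/2)
19*6 + sqrt(C(-1) - 9)*(-152) = 19*6 + sqrt((-2 + (1/2)*(-1)) - 9)*(-152) = 114 + sqrt((-2 - 1/2) - 9)*(-152) = 114 + sqrt(-5/2 - 9)*(-152) = 114 + sqrt(-23/2)*(-152) = 114 + (I*sqrt(46)/2)*(-152) = 114 - 76*I*sqrt(46)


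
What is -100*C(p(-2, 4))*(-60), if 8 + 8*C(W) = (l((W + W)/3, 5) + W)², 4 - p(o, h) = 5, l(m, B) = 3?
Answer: -3000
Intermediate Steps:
p(o, h) = -1 (p(o, h) = 4 - 1*5 = 4 - 5 = -1)
C(W) = -1 + (3 + W)²/8
-100*C(p(-2, 4))*(-60) = -100*(-1 + (3 - 1)²/8)*(-60) = -100*(-1 + (⅛)*2²)*(-60) = -100*(-1 + (⅛)*4)*(-60) = -100*(-1 + ½)*(-60) = -100*(-½)*(-60) = 50*(-60) = -3000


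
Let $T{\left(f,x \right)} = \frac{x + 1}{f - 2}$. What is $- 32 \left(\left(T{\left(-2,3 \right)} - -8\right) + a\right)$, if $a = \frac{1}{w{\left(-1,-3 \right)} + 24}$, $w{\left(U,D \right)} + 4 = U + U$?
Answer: $- \frac{2032}{9} \approx -225.78$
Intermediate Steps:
$w{\left(U,D \right)} = -4 + 2 U$ ($w{\left(U,D \right)} = -4 + \left(U + U\right) = -4 + 2 U$)
$T{\left(f,x \right)} = \frac{1 + x}{-2 + f}$
$a = \frac{1}{18}$ ($a = \frac{1}{\left(-4 + 2 \left(-1\right)\right) + 24} = \frac{1}{\left(-4 - 2\right) + 24} = \frac{1}{-6 + 24} = \frac{1}{18} \approx 0.055556$)
$- 32 \left(\left(T{\left(-2,3 \right)} - -8\right) + a\right) = - 32 \left(\left(\frac{1 + 3}{-2 - 2} - -8\right) + \frac{1}{18}\right) = - 32 \left(\left(\frac{1}{-4} \cdot 4 + 8\right) + \frac{1}{18}\right) = - 32 \left(\left(\left(- \frac{1}{4}\right) 4 + 8\right) + \frac{1}{18}\right) = - 32 \left(\left(-1 + 8\right) + \frac{1}{18}\right) = - 32 \left(7 + \frac{1}{18}\right) = \left(-32\right) \frac{127}{18} = - \frac{2032}{9}$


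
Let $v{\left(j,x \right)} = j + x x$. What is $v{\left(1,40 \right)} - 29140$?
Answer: $-27539$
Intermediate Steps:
$v{\left(j,x \right)} = j + x^{2}$
$v{\left(1,40 \right)} - 29140 = \left(1 + 40^{2}\right) - 29140 = \left(1 + 1600\right) - 29140 = 1601 - 29140 = -27539$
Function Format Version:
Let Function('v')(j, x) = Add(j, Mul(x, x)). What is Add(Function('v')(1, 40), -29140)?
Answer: -27539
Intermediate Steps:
Function('v')(j, x) = Add(j, Pow(x, 2))
Add(Function('v')(1, 40), -29140) = Add(Add(1, Pow(40, 2)), -29140) = Add(Add(1, 1600), -29140) = Add(1601, -29140) = -27539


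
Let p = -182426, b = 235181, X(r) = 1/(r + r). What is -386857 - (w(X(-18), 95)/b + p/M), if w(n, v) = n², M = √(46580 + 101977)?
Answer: -117911915287633/304794576 + 182426*√148557/148557 ≈ -3.8638e+5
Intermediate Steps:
X(r) = 1/(2*r)
M = √148557 ≈ 385.43
-386857 - (w(X(-18), 95)/b + p/M) = -386857 - (((½)/(-18))²/235181 - 182426*√148557/148557) = -386857 - (((½)*(-1/18))²*(1/235181) - 182426*√148557/148557) = -386857 - ((-1/36)²*(1/235181) - 182426*√148557/148557) = -386857 - ((1/1296)*(1/235181) - 182426*√148557/148557) = -386857 - (1/304794576 - 182426*√148557/148557) = -386857 + (-1/304794576 + 182426*√148557/148557) = -117911915287633/304794576 + 182426*√148557/148557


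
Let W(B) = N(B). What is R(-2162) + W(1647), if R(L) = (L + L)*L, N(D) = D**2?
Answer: 12061097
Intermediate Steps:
W(B) = B**2
R(L) = 2*L**2 (R(L) = (2*L)*L = 2*L**2)
R(-2162) + W(1647) = 2*(-2162)**2 + 1647**2 = 2*4674244 + 2712609 = 9348488 + 2712609 = 12061097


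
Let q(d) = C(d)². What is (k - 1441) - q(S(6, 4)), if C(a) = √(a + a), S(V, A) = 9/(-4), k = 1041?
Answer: -791/2 ≈ -395.50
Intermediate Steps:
S(V, A) = -9/4 (S(V, A) = 9*(-¼) = -9/4)
C(a) = √2*√a (C(a) = √(2*a) = √2*√a)
q(d) = 2*d (q(d) = (√2*√d)² = 2*d)
(k - 1441) - q(S(6, 4)) = (1041 - 1441) - 2*(-9)/4 = -400 - 1*(-9/2) = -400 + 9/2 = -791/2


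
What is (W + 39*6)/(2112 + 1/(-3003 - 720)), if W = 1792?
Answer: 7542798/7862975 ≈ 0.95928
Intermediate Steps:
(W + 39*6)/(2112 + 1/(-3003 - 720)) = (1792 + 39*6)/(2112 + 1/(-3003 - 720)) = (1792 + 234)/(2112 + 1/(-3723)) = 2026/(2112 - 1/3723) = 2026/(7862975/3723) = 2026*(3723/7862975) = 7542798/7862975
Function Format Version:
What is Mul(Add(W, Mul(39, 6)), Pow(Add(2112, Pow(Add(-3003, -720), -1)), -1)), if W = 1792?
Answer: Rational(7542798, 7862975) ≈ 0.95928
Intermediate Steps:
Mul(Add(W, Mul(39, 6)), Pow(Add(2112, Pow(Add(-3003, -720), -1)), -1)) = Mul(Add(1792, Mul(39, 6)), Pow(Add(2112, Pow(Add(-3003, -720), -1)), -1)) = Mul(Add(1792, 234), Pow(Add(2112, Pow(-3723, -1)), -1)) = Mul(2026, Pow(Add(2112, Rational(-1, 3723)), -1)) = Mul(2026, Pow(Rational(7862975, 3723), -1)) = Mul(2026, Rational(3723, 7862975)) = Rational(7542798, 7862975)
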